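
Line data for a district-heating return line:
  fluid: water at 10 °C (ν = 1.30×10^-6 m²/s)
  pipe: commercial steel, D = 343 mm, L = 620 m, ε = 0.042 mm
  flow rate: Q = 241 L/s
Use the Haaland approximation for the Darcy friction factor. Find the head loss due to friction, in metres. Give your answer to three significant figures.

h_f ≈ 8.81 m

V = 4Q/(πD²) = 4·0.241/(π·0.343²) = 2.608 m/s
Re = VD/ν = 2.608·0.343/1.30×10^-6 = 6.88×10^5 → turbulent
ε/D = 0.042/343 = 1.22×10^-4
Haaland: f = 0.01406
h_f = f(L/D)V²/(2g) = 0.01406·(620/0.343)·2.608²/(2·9.81) = 8.814 m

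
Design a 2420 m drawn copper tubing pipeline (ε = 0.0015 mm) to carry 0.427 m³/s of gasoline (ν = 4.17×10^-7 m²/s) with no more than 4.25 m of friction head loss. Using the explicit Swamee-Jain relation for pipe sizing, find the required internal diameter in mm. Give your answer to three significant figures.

Swamee-Jain (Type III): D = 0.66·[ε^1.25·(LQ²/(gh_f))^4.75 + ν·Q^9.4·(L/(gh_f))^5.2]^0.04
LQ²/(gh_f) = 10.58; L/(gh_f) = 58.04
Term 1 = ε^1.25·(…)^4.75 = 0.00386; Term 2 = ν·Q^9.4·(…)^5.2 = 0.208
D = 0.66·(0.00386 + 0.208)^0.04 = 0.6203 m = 620 mm
Check: V = 1.41 m/s, Re = 2.10×10^6, f = 0.01038, h_f = 4.12 m ≈ 4.25 m ✓

D ≈ 620 mm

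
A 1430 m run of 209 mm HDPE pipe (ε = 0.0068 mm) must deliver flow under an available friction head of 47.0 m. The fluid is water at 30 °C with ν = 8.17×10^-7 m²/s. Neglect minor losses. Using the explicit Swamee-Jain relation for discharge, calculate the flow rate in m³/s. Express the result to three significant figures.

Swamee-Jain (Type II): Q = -0.965·√(gD⁵h_f/L)·ln[ε/(3.7D) + √(3.17ν²L/(gD³h_f))]
√(gD⁵h_f/L) = √(9.81·0.209⁵·47.0/1430) = 0.01134
ε/(3.7D) = 8.79×10^-6; √(3.17ν²L/(gD³h_f)) = 2.68×10^-5
Q = -0.965·0.01134·ln(3.560×10^-5) = 0.1121 m³/s
Check: V = 3.27 m/s, Re = 8.36×10^5, f = 0.01264, h_f = 47.0 m ≈ 47.0 m ✓

Q ≈ 0.112 m³/s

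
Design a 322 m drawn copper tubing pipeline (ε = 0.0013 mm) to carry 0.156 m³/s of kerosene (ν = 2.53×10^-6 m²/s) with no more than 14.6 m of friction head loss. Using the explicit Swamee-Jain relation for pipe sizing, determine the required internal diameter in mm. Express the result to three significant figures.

D ≈ 232 mm

Swamee-Jain (Type III): D = 0.66·[ε^1.25·(LQ²/(gh_f))^4.75 + ν·Q^9.4·(L/(gh_f))^5.2]^0.04
LQ²/(gh_f) = 0.05471; L/(gh_f) = 2.248
Term 1 = ε^1.25·(…)^4.75 = 4.45×10^-14; Term 2 = ν·Q^9.4·(…)^5.2 = 4.45×10^-12
D = 0.66·(4.45×10^-14 + 4.45×10^-12)^0.04 = 0.2321 m = 232 mm
Check: V = 3.69 m/s, Re = 3.38×10^5, f = 0.01413, h_f = 13.6 m ≈ 14.6 m ✓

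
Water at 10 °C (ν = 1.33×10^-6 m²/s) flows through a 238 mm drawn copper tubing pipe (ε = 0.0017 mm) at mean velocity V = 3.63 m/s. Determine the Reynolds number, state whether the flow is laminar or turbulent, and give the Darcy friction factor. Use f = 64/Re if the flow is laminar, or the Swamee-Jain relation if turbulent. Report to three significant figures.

Re = VD/ν = 3.630·0.238/1.33×10^-6 = 6.50×10^5
Re > 4000 → turbulent; ε/D = 7.14×10^-6
Swamee-Jain: f = 0.01263

Re ≈ 6.50×10^5; turbulent; f ≈ 0.0126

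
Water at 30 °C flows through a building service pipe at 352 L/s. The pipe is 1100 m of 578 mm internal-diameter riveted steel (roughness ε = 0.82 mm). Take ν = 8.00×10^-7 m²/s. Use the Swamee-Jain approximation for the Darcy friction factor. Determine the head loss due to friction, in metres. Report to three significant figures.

h_f ≈ 3.80 m

V = 4Q/(πD²) = 4·0.352/(π·0.578²) = 1.342 m/s
Re = VD/ν = 1.342·0.578/8.00×10^-7 = 9.69×10^5 → turbulent
ε/D = 0.82/578 = 0.00142
Swamee-Jain: f = 0.02175
h_f = f(L/D)V²/(2g) = 0.02175·(1100/0.578)·1.342²/(2·9.81) = 3.796 m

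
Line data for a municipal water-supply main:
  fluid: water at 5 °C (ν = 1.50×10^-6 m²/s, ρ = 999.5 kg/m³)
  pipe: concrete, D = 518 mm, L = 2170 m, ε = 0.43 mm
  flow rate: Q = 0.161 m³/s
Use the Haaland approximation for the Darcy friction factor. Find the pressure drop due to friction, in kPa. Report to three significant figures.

Δp ≈ 24.3 kPa

V = 4Q/(πD²) = 4·0.161/(π·0.518²) = 0.7640 m/s
Re = VD/ν = 0.7640·0.518/1.50×10^-6 = 2.64×10^5 → turbulent
ε/D = 0.43/518 = 8.30×10^-4
Haaland: f = 0.01990
h_f = f(L/D)V²/(2g) = 0.01990·(2170/0.518)·0.7640²/(2·9.81) = 2.479 m
Δp = ρg·h_f = 999.5·9.81·2.479 = 24.31 kPa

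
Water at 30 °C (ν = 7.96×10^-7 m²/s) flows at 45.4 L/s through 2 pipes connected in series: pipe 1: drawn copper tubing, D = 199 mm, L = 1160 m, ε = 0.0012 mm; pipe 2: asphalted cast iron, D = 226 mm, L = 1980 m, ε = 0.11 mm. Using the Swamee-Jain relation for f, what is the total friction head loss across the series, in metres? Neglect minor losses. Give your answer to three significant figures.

Pipe 1: V = 1.460 m/s, Re = 3.65×10^5, ε/D = 6.03×10^-6, f = 0.01394, h_1 = f(L/D)V²/2g = 8.825 m
Pipe 2: V = 1.132 m/s, Re = 3.21×10^5, ε/D = 4.87×10^-4, f = 0.01816, h_2 = f(L/D)V²/2g = 10.39 m
Series → Q common, losses add: H = Σh = 19.21 m

H ≈ 19.2 m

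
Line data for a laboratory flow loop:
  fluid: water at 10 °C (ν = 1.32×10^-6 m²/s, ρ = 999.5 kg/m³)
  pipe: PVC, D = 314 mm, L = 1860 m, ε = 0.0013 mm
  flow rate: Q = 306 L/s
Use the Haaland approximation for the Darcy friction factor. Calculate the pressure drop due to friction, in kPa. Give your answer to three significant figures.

Δp ≈ 544 kPa

V = 4Q/(πD²) = 4·0.306/(π·0.314²) = 3.952 m/s
Re = VD/ν = 3.952·0.314/1.32×10^-6 = 9.40×10^5 → turbulent
ε/D = 0.0013/314 = 4.14×10^-6
Haaland: f = 0.01177
h_f = f(L/D)V²/(2g) = 0.01177·(1860/0.314)·3.952²/(2·9.81) = 55.51 m
Δp = ρg·h_f = 999.5·9.81·55.51 = 544.3 kPa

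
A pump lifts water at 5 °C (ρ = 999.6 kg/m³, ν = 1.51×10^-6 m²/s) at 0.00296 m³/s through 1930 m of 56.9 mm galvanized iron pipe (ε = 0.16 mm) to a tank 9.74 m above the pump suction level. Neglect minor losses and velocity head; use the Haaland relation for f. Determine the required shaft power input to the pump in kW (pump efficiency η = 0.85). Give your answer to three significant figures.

V = 4Q/(πD²) = 1.164 m/s; Re = 4.39×10^4; ε/D = 0.00281; f = 0.02836
h_f = f(L/D)V²/2g = 66.43 m
Total head H = z + h_f = 9.74 + 66.43 = 76.17 m
P_hyd = ρgQH = 999.6·9.81·0.00296·76.17 = 2.211 kW
P_shaft = P_hyd/η = 2.211/0.85 = 2.601 kW

P_shaft ≈ 2.60 kW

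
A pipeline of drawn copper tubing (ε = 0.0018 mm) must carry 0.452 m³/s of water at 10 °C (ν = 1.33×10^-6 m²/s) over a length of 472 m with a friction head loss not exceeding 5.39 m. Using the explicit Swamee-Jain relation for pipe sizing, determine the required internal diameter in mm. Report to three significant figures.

Swamee-Jain (Type III): D = 0.66·[ε^1.25·(LQ²/(gh_f))^4.75 + ν·Q^9.4·(L/(gh_f))^5.2]^0.04
LQ²/(gh_f) = 1.824; L/(gh_f) = 8.927
Term 1 = ε^1.25·(…)^4.75 = 1.14×10^-6; Term 2 = ν·Q^9.4·(…)^5.2 = 6.69×10^-5
D = 0.66·(1.14×10^-6 + 6.69×10^-5)^0.04 = 0.4496 m = 450 mm
Check: V = 2.85 m/s, Re = 9.62×10^5, f = 0.01178, h_f = 5.11 m ≈ 5.39 m ✓

D ≈ 450 mm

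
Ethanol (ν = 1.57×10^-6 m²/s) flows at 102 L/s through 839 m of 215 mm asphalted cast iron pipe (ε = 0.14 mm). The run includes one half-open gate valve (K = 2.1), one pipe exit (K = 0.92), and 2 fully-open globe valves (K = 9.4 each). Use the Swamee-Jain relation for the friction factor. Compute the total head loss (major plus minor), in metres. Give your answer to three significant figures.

V = 4Q/(πD²) = 2.810 m/s; V²/2g = 0.4023 m
Re = 3.85×10^5, ε/D = 6.51×10^-4 → f = 0.01889 (Swamee-Jain)
Major: h_f = f(L/D)·V²/2g = 0.01889·3902·0.4023 = 29.65 m
Minor: ΣK = 21.8; h_m = ΣK·V²/2g = 8.779 m
Total H_L = 29.65 + 8.779 = 38.43 m

H_L ≈ 38.4 m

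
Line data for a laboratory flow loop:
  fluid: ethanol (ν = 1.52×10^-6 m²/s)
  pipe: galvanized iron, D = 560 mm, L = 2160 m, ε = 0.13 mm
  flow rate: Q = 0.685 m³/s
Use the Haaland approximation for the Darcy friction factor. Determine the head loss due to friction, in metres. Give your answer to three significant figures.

h_f ≈ 22.7 m

V = 4Q/(πD²) = 4·0.685/(π·0.560²) = 2.781 m/s
Re = VD/ν = 2.781·0.560/1.52×10^-6 = 1.02×10^6 → turbulent
ε/D = 0.13/560 = 2.32×10^-4
Haaland: f = 0.01493
h_f = f(L/D)V²/(2g) = 0.01493·(2160/0.560)·2.781²/(2·9.81) = 22.70 m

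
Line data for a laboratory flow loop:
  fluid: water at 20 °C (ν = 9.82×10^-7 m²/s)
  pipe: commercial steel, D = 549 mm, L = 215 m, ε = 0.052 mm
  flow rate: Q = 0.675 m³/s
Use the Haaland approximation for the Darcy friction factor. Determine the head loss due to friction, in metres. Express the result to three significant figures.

V = 4Q/(πD²) = 4·0.675/(π·0.549²) = 2.851 m/s
Re = VD/ν = 2.851·0.549/9.82×10^-7 = 1.59×10^6 → turbulent
ε/D = 0.052/549 = 9.47×10^-5
Haaland: f = 0.01281
h_f = f(L/D)V²/(2g) = 0.01281·(215/0.549)·2.851²/(2·9.81) = 2.079 m

h_f ≈ 2.08 m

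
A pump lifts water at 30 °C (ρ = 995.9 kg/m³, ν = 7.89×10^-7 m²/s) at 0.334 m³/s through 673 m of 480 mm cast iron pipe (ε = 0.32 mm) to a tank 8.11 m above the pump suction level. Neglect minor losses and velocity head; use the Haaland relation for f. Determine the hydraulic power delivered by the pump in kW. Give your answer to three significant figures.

V = 4Q/(πD²) = 1.846 m/s; Re = 1.12×10^6; ε/D = 6.67×10^-4; f = 0.01819
h_f = f(L/D)V²/2g = 4.428 m
Total head H = z + h_f = 8.11 + 4.428 = 12.54 m
P_hyd = ρgQH = 995.9·9.81·0.334·12.54 = 40.91 kW

P_hyd ≈ 40.9 kW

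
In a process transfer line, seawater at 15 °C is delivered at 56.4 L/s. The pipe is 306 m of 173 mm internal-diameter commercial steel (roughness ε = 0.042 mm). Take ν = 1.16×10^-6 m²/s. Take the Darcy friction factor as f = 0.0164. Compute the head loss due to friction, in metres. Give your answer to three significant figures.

h_f ≈ 8.51 m

V = 4Q/(πD²) = 4·0.0564/(π·0.173²) = 2.399 m/s
h_f = f(L/D)V²/(2g) = 0.01640·(306/0.173)·2.399²/(2·9.81) = 8.512 m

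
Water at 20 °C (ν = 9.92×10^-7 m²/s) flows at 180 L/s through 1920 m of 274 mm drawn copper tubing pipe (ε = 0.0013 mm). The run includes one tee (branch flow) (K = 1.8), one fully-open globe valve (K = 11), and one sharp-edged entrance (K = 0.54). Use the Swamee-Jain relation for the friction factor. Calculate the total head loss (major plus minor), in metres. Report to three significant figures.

V = 4Q/(πD²) = 3.053 m/s; V²/2g = 0.4750 m
Re = 8.43×10^5, ε/D = 4.74×10^-6 → f = 0.01205 (Swamee-Jain)
Major: h_f = f(L/D)·V²/2g = 0.01205·7007·0.4750 = 40.12 m
Minor: ΣK = 13.3; h_m = ΣK·V²/2g = 6.336 m
Total H_L = 40.12 + 6.336 = 46.46 m

H_L ≈ 46.5 m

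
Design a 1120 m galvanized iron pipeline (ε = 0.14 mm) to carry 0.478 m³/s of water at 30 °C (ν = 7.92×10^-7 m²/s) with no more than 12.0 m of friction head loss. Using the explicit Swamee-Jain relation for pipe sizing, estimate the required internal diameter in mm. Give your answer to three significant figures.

D ≈ 494 mm

Swamee-Jain (Type III): D = 0.66·[ε^1.25·(LQ²/(gh_f))^4.75 + ν·Q^9.4·(L/(gh_f))^5.2]^0.04
LQ²/(gh_f) = 2.174; L/(gh_f) = 9.514
Term 1 = ε^1.25·(…)^4.75 = 6.09×10^-4; Term 2 = ν·Q^9.4·(…)^5.2 = 9.39×10^-5
D = 0.66·(6.09×10^-4 + 9.39×10^-5)^0.04 = 0.4936 m = 494 mm
Check: V = 2.50 m/s, Re = 1.56×10^6, f = 0.01535, h_f = 11.1 m ≈ 12.0 m ✓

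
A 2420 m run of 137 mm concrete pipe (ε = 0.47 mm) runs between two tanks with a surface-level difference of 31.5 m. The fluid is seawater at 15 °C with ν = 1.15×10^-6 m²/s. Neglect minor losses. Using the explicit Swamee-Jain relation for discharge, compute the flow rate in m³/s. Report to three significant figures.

Swamee-Jain (Type II): Q = -0.965·√(gD⁵h_f/L)·ln[ε/(3.7D) + √(3.17ν²L/(gD³h_f))]
√(gD⁵h_f/L) = √(9.81·0.137⁵·31.5/2420) = 0.002482
ε/(3.7D) = 9.27×10^-4; √(3.17ν²L/(gD³h_f)) = 1.13×10^-4
Q = -0.965·0.002482·ln(0.001040) = 0.01645 m³/s
Check: V = 1.12 m/s, Re = 1.33×10^5, f = 0.02831, h_f = 31.8 m ≈ 31.5 m ✓

Q ≈ 0.0165 m³/s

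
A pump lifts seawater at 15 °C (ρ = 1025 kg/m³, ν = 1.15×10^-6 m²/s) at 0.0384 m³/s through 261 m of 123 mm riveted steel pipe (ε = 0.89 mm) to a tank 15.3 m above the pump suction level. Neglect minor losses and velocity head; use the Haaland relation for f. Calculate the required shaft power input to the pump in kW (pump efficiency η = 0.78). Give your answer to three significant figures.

P_shaft ≈ 26.8 kW

V = 4Q/(πD²) = 3.232 m/s; Re = 3.46×10^5; ε/D = 0.00724; f = 0.03434
h_f = f(L/D)V²/2g = 38.79 m
Total head H = z + h_f = 15.3 + 38.79 = 54.09 m
P_hyd = ρgQH = 1025·9.81·0.0384·54.09 = 20.88 kW
P_shaft = P_hyd/η = 20.88/0.78 = 26.78 kW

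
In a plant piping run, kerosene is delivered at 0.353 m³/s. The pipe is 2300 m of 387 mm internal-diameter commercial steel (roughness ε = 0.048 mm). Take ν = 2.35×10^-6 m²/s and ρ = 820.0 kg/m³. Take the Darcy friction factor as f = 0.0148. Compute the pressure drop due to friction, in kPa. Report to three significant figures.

Δp ≈ 325 kPa

V = 4Q/(πD²) = 4·0.353/(π·0.387²) = 3.001 m/s
h_f = f(L/D)V²/(2g) = 0.01480·(2300/0.387)·3.001²/(2·9.81) = 40.37 m
Δp = ρg·h_f = 820.0·9.81·40.37 = 324.8 kPa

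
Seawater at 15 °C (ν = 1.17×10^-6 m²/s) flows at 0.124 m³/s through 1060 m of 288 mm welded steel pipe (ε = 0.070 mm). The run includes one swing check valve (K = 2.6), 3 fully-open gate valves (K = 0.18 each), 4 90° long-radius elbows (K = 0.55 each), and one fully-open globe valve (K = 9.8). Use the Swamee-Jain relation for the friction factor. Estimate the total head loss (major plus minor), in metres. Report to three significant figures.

H_L ≈ 13.7 m

V = 4Q/(πD²) = 1.903 m/s; V²/2g = 0.1847 m
Re = 4.69×10^5, ε/D = 2.43×10^-4 → f = 0.01598 (Swamee-Jain)
Major: h_f = f(L/D)·V²/2g = 0.01598·3681·0.1847 = 10.86 m
Minor: ΣK = 15.1; h_m = ΣK·V²/2g = 2.796 m
Total H_L = 10.86 + 2.796 = 13.66 m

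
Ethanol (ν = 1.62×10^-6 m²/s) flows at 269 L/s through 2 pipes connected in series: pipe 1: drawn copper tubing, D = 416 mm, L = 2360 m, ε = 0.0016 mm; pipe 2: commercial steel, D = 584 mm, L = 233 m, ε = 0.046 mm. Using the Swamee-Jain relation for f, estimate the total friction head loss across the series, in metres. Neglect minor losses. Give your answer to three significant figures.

Pipe 1: V = 1.979 m/s, Re = 5.08×10^5, ε/D = 3.85×10^-6, f = 0.01312, h_1 = f(L/D)V²/2g = 14.85 m
Pipe 2: V = 1.004 m/s, Re = 3.62×10^5, ε/D = 7.88×10^-5, f = 0.01483, h_2 = f(L/D)V²/2g = 0.3041 m
Series → Q common, losses add: H = Σh = 15.16 m

H ≈ 15.2 m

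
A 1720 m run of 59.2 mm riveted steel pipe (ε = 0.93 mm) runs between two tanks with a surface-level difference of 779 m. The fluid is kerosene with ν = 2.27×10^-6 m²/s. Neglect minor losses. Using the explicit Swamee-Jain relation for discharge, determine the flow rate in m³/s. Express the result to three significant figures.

Swamee-Jain (Type II): Q = -0.965·√(gD⁵h_f/L)·ln[ε/(3.7D) + √(3.17ν²L/(gD³h_f))]
√(gD⁵h_f/L) = √(9.81·0.0592⁵·779/1720) = 0.001797
ε/(3.7D) = 0.00425; √(3.17ν²L/(gD³h_f)) = 1.33×10^-4
Q = -0.965·0.001797·ln(0.004379) = 0.009420 m³/s
Check: V = 3.42 m/s, Re = 8.93×10^4, f = 0.04519, h_f = 784 m ≈ 779 m ✓

Q ≈ 0.00942 m³/s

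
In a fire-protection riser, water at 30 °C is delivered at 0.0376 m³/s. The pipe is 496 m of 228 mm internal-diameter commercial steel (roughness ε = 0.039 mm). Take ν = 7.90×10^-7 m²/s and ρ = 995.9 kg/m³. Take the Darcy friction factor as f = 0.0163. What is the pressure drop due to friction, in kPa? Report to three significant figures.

V = 4Q/(πD²) = 4·0.0376/(π·0.228²) = 0.9209 m/s
h_f = f(L/D)V²/(2g) = 0.01630·(496/0.228)·0.9209²/(2·9.81) = 1.533 m
Δp = ρg·h_f = 995.9·9.81·1.533 = 14.98 kPa

Δp ≈ 15.0 kPa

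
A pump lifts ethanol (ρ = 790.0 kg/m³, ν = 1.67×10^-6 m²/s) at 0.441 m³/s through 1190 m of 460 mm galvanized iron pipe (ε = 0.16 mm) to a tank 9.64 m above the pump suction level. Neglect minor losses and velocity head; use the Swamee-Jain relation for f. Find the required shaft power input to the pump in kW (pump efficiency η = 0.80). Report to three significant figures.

P_shaft ≈ 106 kW

V = 4Q/(πD²) = 2.654 m/s; Re = 7.31×10^5; ε/D = 3.48×10^-4; f = 0.01639
h_f = f(L/D)V²/2g = 15.22 m
Total head H = z + h_f = 9.64 + 15.22 = 24.86 m
P_hyd = ρgQH = 790.0·9.81·0.441·24.86 = 84.96 kW
P_shaft = P_hyd/η = 84.96/0.80 = 106.2 kW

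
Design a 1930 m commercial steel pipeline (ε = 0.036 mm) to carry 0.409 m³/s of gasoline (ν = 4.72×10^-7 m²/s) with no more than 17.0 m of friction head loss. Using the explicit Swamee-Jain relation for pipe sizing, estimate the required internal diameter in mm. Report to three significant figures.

Swamee-Jain (Type III): D = 0.66·[ε^1.25·(LQ²/(gh_f))^4.75 + ν·Q^9.4·(L/(gh_f))^5.2]^0.04
LQ²/(gh_f) = 1.936; L/(gh_f) = 11.57
Term 1 = ε^1.25·(…)^4.75 = 6.43×10^-5; Term 2 = ν·Q^9.4·(…)^5.2 = 3.58×10^-5
D = 0.66·(6.43×10^-5 + 3.58×10^-5)^0.04 = 0.4566 m = 457 mm
Check: V = 2.50 m/s, Re = 2.42×10^6, f = 0.01235, h_f = 16.6 m ≈ 17.0 m ✓

D ≈ 457 mm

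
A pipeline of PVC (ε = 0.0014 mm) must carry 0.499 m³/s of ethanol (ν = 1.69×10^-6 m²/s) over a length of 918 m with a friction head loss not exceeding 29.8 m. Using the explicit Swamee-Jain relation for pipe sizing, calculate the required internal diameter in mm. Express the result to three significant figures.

Swamee-Jain (Type III): D = 0.66·[ε^1.25·(LQ²/(gh_f))^4.75 + ν·Q^9.4·(L/(gh_f))^5.2]^0.04
LQ²/(gh_f) = 0.7819; L/(gh_f) = 3.140
Term 1 = ε^1.25·(…)^4.75 = 1.50×10^-8; Term 2 = ν·Q^9.4·(…)^5.2 = 9.42×10^-7
D = 0.66·(1.50×10^-8 + 9.42×10^-7)^0.04 = 0.3791 m = 379 mm
Check: V = 4.42 m/s, Re = 9.92×10^5, f = 0.01172, h_f = 28.2 m ≈ 29.8 m ✓

D ≈ 379 mm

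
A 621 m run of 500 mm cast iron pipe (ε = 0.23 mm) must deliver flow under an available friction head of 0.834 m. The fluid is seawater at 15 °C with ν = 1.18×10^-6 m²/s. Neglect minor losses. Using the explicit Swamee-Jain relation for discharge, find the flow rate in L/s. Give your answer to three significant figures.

Q ≈ 169 L/s

Swamee-Jain (Type II): Q = -0.965·√(gD⁵h_f/L)·ln[ε/(3.7D) + √(3.17ν²L/(gD³h_f))]
√(gD⁵h_f/L) = √(9.81·0.500⁵·0.834/621) = 0.02029
ε/(3.7D) = 1.24×10^-4; √(3.17ν²L/(gD³h_f)) = 5.18×10^-5
Q = -0.965·0.02029·ln(1.761×10^-4) = 0.1693 m³/s
Check: V = 0.862 m/s, Re = 3.65×10^5, f = 0.01785, h_f = 0.840 m ≈ 0.834 m ✓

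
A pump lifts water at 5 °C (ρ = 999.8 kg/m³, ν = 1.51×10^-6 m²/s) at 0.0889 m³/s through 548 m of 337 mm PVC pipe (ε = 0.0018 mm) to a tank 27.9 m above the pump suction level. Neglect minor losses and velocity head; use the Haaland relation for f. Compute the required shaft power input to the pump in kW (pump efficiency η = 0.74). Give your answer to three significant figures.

P_shaft ≈ 34.4 kW

V = 4Q/(πD²) = 0.9967 m/s; Re = 2.22×10^5; ε/D = 5.34×10^-6; f = 0.01522
h_f = f(L/D)V²/2g = 1.253 m
Total head H = z + h_f = 27.9 + 1.253 = 29.15 m
P_hyd = ρgQH = 999.8·9.81·0.0889·29.15 = 25.42 kW
P_shaft = P_hyd/η = 25.42/0.74 = 34.35 kW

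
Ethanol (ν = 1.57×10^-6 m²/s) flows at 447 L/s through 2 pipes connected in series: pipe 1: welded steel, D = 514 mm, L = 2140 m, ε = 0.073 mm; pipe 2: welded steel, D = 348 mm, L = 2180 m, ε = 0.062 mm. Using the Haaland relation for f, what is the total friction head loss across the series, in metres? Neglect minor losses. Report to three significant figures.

H ≈ 115 m

Pipe 1: V = 2.154 m/s, Re = 7.05×10^5, ε/D = 1.42×10^-4, f = 0.01427, h_1 = f(L/D)V²/2g = 14.05 m
Pipe 2: V = 4.700 m/s, Re = 1.04×10^6, ε/D = 1.78×10^-4, f = 0.01432, h_2 = f(L/D)V²/2g = 101.0 m
Series → Q common, losses add: H = Σh = 115.0 m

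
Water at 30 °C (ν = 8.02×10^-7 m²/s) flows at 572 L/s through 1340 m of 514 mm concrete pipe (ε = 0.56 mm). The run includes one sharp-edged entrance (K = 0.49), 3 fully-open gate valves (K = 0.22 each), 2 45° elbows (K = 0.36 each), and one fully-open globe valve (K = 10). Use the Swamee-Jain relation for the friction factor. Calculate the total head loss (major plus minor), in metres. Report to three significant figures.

V = 4Q/(πD²) = 2.757 m/s; V²/2g = 0.3873 m
Re = 1.77×10^6, ε/D = 0.00109 → f = 0.02028 (Swamee-Jain)
Major: h_f = f(L/D)·V²/2g = 0.02028·2607·0.3873 = 20.47 m
Minor: ΣK = 11.9; h_m = ΣK·V²/2g = 4.597 m
Total H_L = 20.47 + 4.597 = 25.07 m

H_L ≈ 25.1 m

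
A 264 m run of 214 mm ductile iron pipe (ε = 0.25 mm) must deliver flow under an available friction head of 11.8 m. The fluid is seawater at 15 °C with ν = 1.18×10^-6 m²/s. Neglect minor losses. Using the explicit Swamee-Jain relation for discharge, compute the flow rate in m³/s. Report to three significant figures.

Q ≈ 0.108 m³/s

Swamee-Jain (Type II): Q = -0.965·√(gD⁵h_f/L)·ln[ε/(3.7D) + √(3.17ν²L/(gD³h_f))]
√(gD⁵h_f/L) = √(9.81·0.214⁵·11.8/264) = 0.01403
ε/(3.7D) = 3.16×10^-4; √(3.17ν²L/(gD³h_f)) = 3.20×10^-5
Q = -0.965·0.01403·ln(3.478×10^-4) = 0.1078 m³/s
Check: V = 3.00 m/s, Re = 5.44×10^5, f = 0.02101, h_f = 11.9 m ≈ 11.8 m ✓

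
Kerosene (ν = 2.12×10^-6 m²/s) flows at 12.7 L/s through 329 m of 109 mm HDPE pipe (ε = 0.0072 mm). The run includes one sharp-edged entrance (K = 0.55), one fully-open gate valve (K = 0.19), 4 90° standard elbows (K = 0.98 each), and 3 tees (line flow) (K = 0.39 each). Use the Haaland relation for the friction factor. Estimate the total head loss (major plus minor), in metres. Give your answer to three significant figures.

H_L ≈ 6.09 m

V = 4Q/(πD²) = 1.361 m/s; V²/2g = 0.09441 m
Re = 7.00×10^4, ε/D = 6.61×10^-5 → f = 0.01945 (Haaland)
Major: h_f = f(L/D)·V²/2g = 0.01945·3018·0.09441 = 5.544 m
Minor: ΣK = 5.83; h_m = ΣK·V²/2g = 0.5504 m
Total H_L = 5.544 + 0.5504 = 6.094 m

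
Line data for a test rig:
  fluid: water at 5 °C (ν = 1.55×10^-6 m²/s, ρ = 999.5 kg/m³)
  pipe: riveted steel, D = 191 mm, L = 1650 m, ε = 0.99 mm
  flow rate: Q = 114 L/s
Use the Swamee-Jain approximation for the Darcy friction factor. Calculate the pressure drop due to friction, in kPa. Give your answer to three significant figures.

Δp ≈ 2120 kPa

V = 4Q/(πD²) = 4·0.114/(π·0.191²) = 3.979 m/s
Re = VD/ν = 3.979·0.191/1.55×10^-6 = 4.90×10^5 → turbulent
ε/D = 0.99/191 = 0.00518
Swamee-Jain: f = 0.03099
h_f = f(L/D)V²/(2g) = 0.03099·(1650/0.191)·3.979²/(2·9.81) = 216.0 m
Δp = ρg·h_f = 999.5·9.81·216.0 = 2118 kPa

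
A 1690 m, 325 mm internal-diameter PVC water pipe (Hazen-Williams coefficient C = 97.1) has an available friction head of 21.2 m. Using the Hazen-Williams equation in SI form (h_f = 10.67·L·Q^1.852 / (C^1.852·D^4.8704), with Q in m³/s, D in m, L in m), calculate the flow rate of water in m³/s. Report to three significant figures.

Q ≈ 0.132 m³/s

Rearranging: Q = [h_f·C^1.852·D^4.8704 / (10.67·L)]^(1/1.852)
Q = [21.2·97.1^1.852·0.325^4.8704 / (10.67·1690)]^0.540 = 0.1323 m³/s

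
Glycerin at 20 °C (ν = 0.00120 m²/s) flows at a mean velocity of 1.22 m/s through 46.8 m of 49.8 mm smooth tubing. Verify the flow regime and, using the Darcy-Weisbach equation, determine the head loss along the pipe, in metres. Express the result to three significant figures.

Re = VD/ν = 1.22·0.04980/0.00120 = 50.6 → laminar (Re < 2300)
f = 64/Re = 1.264
h_f = f(L/D)V²/(2g) = 1.264·(46.8/0.04980)·1.22²/(2·9.81) = 90.12 m

h_f ≈ 90.1 m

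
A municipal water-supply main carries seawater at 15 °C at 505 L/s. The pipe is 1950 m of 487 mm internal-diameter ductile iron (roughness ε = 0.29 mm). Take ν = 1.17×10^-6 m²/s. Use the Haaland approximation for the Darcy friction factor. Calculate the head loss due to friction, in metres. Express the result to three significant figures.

V = 4Q/(πD²) = 4·0.505/(π·0.487²) = 2.711 m/s
Re = VD/ν = 2.711·0.487/1.17×10^-6 = 1.13×10^6 → turbulent
ε/D = 0.29/487 = 5.95×10^-4
Haaland: f = 0.01775
h_f = f(L/D)V²/(2g) = 0.01775·(1950/0.487)·2.711²/(2·9.81) = 26.63 m

h_f ≈ 26.6 m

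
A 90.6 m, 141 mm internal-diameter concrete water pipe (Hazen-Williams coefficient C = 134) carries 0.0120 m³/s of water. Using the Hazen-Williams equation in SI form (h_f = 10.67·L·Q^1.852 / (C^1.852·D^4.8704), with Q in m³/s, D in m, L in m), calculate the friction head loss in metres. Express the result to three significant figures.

h_f ≈ 0.429 m

h_f = 10.67·90.6·0.0120^1.852 / (134^1.852·0.141^4.8704) = 0.4287 m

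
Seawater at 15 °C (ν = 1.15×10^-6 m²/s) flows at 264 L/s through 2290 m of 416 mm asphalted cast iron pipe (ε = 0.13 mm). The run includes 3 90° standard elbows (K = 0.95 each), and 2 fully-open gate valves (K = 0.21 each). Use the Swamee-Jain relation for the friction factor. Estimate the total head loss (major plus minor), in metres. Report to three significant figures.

V = 4Q/(πD²) = 1.942 m/s; V²/2g = 0.1923 m
Re = 7.03×10^5, ε/D = 3.13×10^-4 → f = 0.01614 (Swamee-Jain)
Major: h_f = f(L/D)·V²/2g = 0.01614·5505·0.1923 = 17.08 m
Minor: ΣK = 3.27; h_m = ΣK·V²/2g = 0.6288 m
Total H_L = 17.08 + 0.6288 = 17.71 m

H_L ≈ 17.7 m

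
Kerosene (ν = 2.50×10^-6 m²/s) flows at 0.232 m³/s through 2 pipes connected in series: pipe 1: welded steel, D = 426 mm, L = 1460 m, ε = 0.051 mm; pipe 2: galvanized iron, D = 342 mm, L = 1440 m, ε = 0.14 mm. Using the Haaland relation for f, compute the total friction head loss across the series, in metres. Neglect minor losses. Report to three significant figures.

Pipe 1: V = 1.628 m/s, Re = 2.77×10^5, ε/D = 1.20×10^-4, f = 0.01557, h_1 = f(L/D)V²/2g = 7.204 m
Pipe 2: V = 2.525 m/s, Re = 3.45×10^5, ε/D = 4.09×10^-4, f = 0.01735, h_2 = f(L/D)V²/2g = 23.75 m
Series → Q common, losses add: H = Σh = 30.95 m

H ≈ 31.0 m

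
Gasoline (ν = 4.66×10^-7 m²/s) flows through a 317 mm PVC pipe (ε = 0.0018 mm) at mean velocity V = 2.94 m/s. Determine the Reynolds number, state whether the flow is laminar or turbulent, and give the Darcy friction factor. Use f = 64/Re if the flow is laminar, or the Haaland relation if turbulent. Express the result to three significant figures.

Re ≈ 2.00×10^6; turbulent; f ≈ 0.0105

Re = VD/ν = 2.940·0.317/4.66×10^-7 = 2.00×10^6
Re > 4000 → turbulent; ε/D = 5.68×10^-6
Haaland: f = 0.01051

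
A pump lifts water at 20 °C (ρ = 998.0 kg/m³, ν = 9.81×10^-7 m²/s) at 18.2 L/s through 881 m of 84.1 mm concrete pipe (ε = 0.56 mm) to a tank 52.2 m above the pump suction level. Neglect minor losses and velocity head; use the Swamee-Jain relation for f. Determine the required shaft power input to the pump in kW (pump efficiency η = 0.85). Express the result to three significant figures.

P_shaft ≈ 51.3 kW

V = 4Q/(πD²) = 3.276 m/s; Re = 2.81×10^5; ε/D = 0.00666; f = 0.03360
h_f = f(L/D)V²/2g = 192.6 m
Total head H = z + h_f = 52.2 + 192.6 = 244.8 m
P_hyd = ρgQH = 998.0·9.81·0.0182·244.8 = 43.61 kW
P_shaft = P_hyd/η = 43.61/0.85 = 51.31 kW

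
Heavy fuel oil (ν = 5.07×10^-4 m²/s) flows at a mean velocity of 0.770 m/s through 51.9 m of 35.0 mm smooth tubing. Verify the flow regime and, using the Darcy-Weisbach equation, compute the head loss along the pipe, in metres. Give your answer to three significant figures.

h_f ≈ 54.0 m

Re = VD/ν = 0.770·0.03500/5.07×10^-4 = 53.2 → laminar (Re < 2300)
f = 64/Re = 1.204
h_f = f(L/D)V²/(2g) = 1.204·(51.9/0.03500)·0.770²/(2·9.81) = 53.95 m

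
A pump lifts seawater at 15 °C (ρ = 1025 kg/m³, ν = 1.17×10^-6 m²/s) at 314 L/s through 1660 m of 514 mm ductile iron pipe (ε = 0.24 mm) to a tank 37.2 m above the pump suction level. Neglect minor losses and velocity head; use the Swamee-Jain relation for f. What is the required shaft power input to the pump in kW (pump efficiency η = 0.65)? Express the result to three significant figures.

V = 4Q/(πD²) = 1.513 m/s; Re = 6.65×10^5; ε/D = 4.67×10^-4; f = 0.01733
h_f = f(L/D)V²/2g = 6.533 m
Total head H = z + h_f = 37.2 + 6.533 = 43.73 m
P_hyd = ρgQH = 1025·9.81·0.314·43.73 = 138.1 kW
P_shaft = P_hyd/η = 138.1/0.65 = 212.4 kW

P_shaft ≈ 212 kW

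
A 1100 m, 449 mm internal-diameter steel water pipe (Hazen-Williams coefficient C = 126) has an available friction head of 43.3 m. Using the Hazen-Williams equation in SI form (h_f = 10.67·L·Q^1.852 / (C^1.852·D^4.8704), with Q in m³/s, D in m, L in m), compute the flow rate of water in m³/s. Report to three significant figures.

Q ≈ 0.745 m³/s

Rearranging: Q = [h_f·C^1.852·D^4.8704 / (10.67·L)]^(1/1.852)
Q = [43.3·126^1.852·0.449^4.8704 / (10.67·1100)]^0.540 = 0.7449 m³/s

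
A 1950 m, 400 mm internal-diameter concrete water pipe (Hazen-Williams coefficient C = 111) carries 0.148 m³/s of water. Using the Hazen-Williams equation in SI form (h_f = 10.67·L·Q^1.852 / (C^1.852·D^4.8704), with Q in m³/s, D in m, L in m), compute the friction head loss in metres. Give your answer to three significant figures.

h_f ≈ 8.55 m

h_f = 10.67·1950·0.148^1.852 / (111^1.852·0.400^4.8704) = 8.545 m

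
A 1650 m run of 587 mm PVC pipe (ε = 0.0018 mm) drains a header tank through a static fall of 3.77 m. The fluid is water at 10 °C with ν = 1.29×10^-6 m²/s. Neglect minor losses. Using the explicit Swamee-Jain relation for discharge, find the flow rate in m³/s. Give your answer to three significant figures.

Swamee-Jain (Type II): Q = -0.965·√(gD⁵h_f/L)·ln[ε/(3.7D) + √(3.17ν²L/(gD³h_f))]
√(gD⁵h_f/L) = √(9.81·0.587⁵·3.77/1650) = 0.03952
ε/(3.7D) = 8.29×10^-7; √(3.17ν²L/(gD³h_f)) = 3.41×10^-5
Q = -0.965·0.03952·ln(3.494×10^-5) = 0.3914 m³/s
Check: V = 1.45 m/s, Re = 6.58×10^5, f = 0.01253, h_f = 3.75 m ≈ 3.77 m ✓

Q ≈ 0.391 m³/s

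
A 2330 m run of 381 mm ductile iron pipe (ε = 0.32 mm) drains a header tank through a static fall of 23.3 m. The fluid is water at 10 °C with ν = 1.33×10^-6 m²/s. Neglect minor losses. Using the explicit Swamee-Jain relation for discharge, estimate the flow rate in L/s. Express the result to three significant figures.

Q ≈ 224 L/s

Swamee-Jain (Type II): Q = -0.965·√(gD⁵h_f/L)·ln[ε/(3.7D) + √(3.17ν²L/(gD³h_f))]
√(gD⁵h_f/L) = √(9.81·0.381⁵·23.3/2330) = 0.02806
ε/(3.7D) = 2.27×10^-4; √(3.17ν²L/(gD³h_f)) = 3.21×10^-5
Q = -0.965·0.02806·ln(2.591×10^-4) = 0.2236 m³/s
Check: V = 1.96 m/s, Re = 5.62×10^5, f = 0.01955, h_f = 23.4 m ≈ 23.3 m ✓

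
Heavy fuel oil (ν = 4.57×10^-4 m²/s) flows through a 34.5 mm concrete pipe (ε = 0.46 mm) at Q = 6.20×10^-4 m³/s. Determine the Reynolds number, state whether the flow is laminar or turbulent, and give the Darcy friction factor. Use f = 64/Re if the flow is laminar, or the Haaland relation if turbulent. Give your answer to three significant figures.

Re ≈ 50.1; laminar; f = 64/Re ≈ 1.28

V = 4Q/(πD²) = 0.6632 m/s
Re = VD/ν = 0.6632·0.0345/4.57×10^-4 = 50.1
Re < 2300 → laminar → f = 64/Re = 1.278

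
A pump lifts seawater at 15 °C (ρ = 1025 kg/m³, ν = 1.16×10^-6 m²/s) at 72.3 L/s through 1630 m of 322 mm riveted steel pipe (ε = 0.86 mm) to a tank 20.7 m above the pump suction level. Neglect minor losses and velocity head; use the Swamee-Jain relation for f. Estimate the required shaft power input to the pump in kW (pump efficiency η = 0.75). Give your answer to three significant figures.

P_shaft ≈ 25.2 kW

V = 4Q/(πD²) = 0.8878 m/s; Re = 2.46×10^5; ε/D = 0.00267; f = 0.02609
h_f = f(L/D)V²/2g = 5.306 m
Total head H = z + h_f = 20.7 + 5.306 = 26.01 m
P_hyd = ρgQH = 1025·9.81·0.0723·26.01 = 18.91 kW
P_shaft = P_hyd/η = 18.91/0.75 = 25.21 kW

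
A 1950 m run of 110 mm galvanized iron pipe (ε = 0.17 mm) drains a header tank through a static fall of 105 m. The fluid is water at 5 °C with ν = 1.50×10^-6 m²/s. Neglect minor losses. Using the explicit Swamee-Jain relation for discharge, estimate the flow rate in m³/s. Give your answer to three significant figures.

Q ≈ 0.0213 m³/s

Swamee-Jain (Type II): Q = -0.965·√(gD⁵h_f/L)·ln[ε/(3.7D) + √(3.17ν²L/(gD³h_f))]
√(gD⁵h_f/L) = √(9.81·0.110⁵·105/1950) = 0.002917
ε/(3.7D) = 4.18×10^-4; √(3.17ν²L/(gD³h_f)) = 1.01×10^-4
Q = -0.965·0.002917·ln(5.184×10^-4) = 0.02129 m³/s
Check: V = 2.24 m/s, Re = 1.64×10^5, f = 0.02334, h_f = 106 m ≈ 105 m ✓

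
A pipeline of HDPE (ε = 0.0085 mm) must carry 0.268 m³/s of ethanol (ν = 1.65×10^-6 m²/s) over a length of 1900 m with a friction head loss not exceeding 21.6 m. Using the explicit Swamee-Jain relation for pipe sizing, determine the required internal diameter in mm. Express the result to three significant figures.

Swamee-Jain (Type III): D = 0.66·[ε^1.25·(LQ²/(gh_f))^4.75 + ν·Q^9.4·(L/(gh_f))^5.2]^0.04
LQ²/(gh_f) = 0.6440; L/(gh_f) = 8.967
Term 1 = ε^1.25·(…)^4.75 = 5.68×10^-8; Term 2 = ν·Q^9.4·(…)^5.2 = 6.25×10^-7
D = 0.66·(5.68×10^-8 + 6.25×10^-7)^0.04 = 0.3740 m = 374 mm
Check: V = 2.44 m/s, Re = 5.53×10^5, f = 0.01324, h_f = 20.4 m ≈ 21.6 m ✓

D ≈ 374 mm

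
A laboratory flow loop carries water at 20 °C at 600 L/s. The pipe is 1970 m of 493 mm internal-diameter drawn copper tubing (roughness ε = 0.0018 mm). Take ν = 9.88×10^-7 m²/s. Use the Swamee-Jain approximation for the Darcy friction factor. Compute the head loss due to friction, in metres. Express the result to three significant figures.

V = 4Q/(πD²) = 4·0.600/(π·0.493²) = 3.143 m/s
Re = VD/ν = 3.143·0.493/9.88×10^-7 = 1.57×10^6 → turbulent
ε/D = 0.0018/493 = 3.65×10^-6
Swamee-Jain: f = 0.01090
h_f = f(L/D)V²/(2g) = 0.01090·(1970/0.493)·3.143²/(2·9.81) = 21.93 m

h_f ≈ 21.9 m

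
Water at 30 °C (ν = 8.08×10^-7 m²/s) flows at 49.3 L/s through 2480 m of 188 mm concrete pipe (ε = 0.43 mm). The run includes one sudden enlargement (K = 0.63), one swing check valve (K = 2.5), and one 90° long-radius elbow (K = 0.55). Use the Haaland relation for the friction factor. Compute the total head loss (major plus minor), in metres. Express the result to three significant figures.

V = 4Q/(πD²) = 1.776 m/s; V²/2g = 0.1608 m
Re = 4.13×10^5, ε/D = 0.00229 → f = 0.02468 (Haaland)
Major: h_f = f(L/D)·V²/2g = 0.02468·13191·0.1608 = 52.34 m
Minor: ΣK = 3.68; h_m = ΣK·V²/2g = 0.5916 m
Total H_L = 52.34 + 0.5916 = 52.93 m

H_L ≈ 52.9 m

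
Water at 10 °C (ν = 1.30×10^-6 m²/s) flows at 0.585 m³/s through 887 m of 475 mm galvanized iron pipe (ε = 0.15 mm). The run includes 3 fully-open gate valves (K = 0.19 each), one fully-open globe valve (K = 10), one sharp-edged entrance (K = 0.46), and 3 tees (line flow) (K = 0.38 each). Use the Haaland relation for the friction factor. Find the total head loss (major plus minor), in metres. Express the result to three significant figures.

V = 4Q/(πD²) = 3.301 m/s; V²/2g = 0.5555 m
Re = 1.21×10^6, ε/D = 3.16×10^-4 → f = 0.01564 (Haaland)
Major: h_f = f(L/D)·V²/2g = 0.01564·1867·0.5555 = 16.23 m
Minor: ΣK = 12.2; h_m = ΣK·V²/2g = 6.760 m
Total H_L = 16.23 + 6.760 = 22.99 m

H_L ≈ 23.0 m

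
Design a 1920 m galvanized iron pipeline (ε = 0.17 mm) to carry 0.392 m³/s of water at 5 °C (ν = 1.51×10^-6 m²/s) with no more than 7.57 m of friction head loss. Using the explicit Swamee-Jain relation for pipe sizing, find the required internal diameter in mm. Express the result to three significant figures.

Swamee-Jain (Type III): D = 0.66·[ε^1.25·(LQ²/(gh_f))^4.75 + ν·Q^9.4·(L/(gh_f))^5.2]^0.04
LQ²/(gh_f) = 3.973; L/(gh_f) = 25.85
Term 1 = ε^1.25·(…)^4.75 = 0.0136; Term 2 = ν·Q^9.4·(…)^5.2 = 0.00502
D = 0.66·(0.0136 + 0.00502)^0.04 = 0.5628 m = 563 mm
Check: V = 1.58 m/s, Re = 5.87×10^5, f = 0.01622, h_f = 7.00 m ≈ 7.57 m ✓

D ≈ 563 mm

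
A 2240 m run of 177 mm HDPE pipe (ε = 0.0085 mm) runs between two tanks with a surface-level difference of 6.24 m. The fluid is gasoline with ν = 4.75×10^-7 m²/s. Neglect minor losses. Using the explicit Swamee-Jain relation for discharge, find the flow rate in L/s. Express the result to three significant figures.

Q ≈ 19.8 L/s

Swamee-Jain (Type II): Q = -0.965·√(gD⁵h_f/L)·ln[ε/(3.7D) + √(3.17ν²L/(gD³h_f))]
√(gD⁵h_f/L) = √(9.81·0.177⁵·6.24/2240) = 0.002179
ε/(3.7D) = 1.30×10^-5; √(3.17ν²L/(gD³h_f)) = 6.87×10^-5
Q = -0.965·0.002179·ln(8.168×10^-5) = 0.01979 m³/s
Check: V = 0.804 m/s, Re = 3.00×10^5, f = 0.01492, h_f = 6.22 m ≈ 6.24 m ✓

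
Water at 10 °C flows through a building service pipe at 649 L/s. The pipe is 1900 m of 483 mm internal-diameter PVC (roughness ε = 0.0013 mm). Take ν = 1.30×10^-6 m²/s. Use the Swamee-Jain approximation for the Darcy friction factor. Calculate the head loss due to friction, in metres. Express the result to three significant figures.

V = 4Q/(πD²) = 4·0.649/(π·0.483²) = 3.542 m/s
Re = VD/ν = 3.542·0.483/1.30×10^-6 = 1.32×10^6 → turbulent
ε/D = 0.0013/483 = 2.69×10^-6
Swamee-Jain: f = 0.01117
h_f = f(L/D)V²/(2g) = 0.01117·(1900/0.483)·3.542²/(2·9.81) = 28.10 m

h_f ≈ 28.1 m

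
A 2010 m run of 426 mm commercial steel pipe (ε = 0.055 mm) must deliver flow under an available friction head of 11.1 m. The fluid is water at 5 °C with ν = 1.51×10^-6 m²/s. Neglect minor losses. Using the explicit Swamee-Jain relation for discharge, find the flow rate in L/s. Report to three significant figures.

Q ≈ 252 L/s

Swamee-Jain (Type II): Q = -0.965·√(gD⁵h_f/L)·ln[ε/(3.7D) + √(3.17ν²L/(gD³h_f))]
√(gD⁵h_f/L) = √(9.81·0.426⁵·11.1/2010) = 0.02757
ε/(3.7D) = 3.49×10^-5; √(3.17ν²L/(gD³h_f)) = 4.15×10^-5
Q = -0.965·0.02757·ln(7.644×10^-5) = 0.2522 m³/s
Check: V = 1.77 m/s, Re = 4.99×10^5, f = 0.01480, h_f = 11.1 m ≈ 11.1 m ✓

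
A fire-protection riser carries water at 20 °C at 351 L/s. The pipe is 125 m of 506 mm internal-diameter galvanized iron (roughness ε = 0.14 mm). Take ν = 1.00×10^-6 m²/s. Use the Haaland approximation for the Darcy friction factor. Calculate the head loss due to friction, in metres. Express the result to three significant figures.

V = 4Q/(πD²) = 4·0.351/(π·0.506²) = 1.745 m/s
Re = VD/ν = 1.745·0.506/1.00×10^-6 = 8.83×10^5 → turbulent
ε/D = 0.14/506 = 2.77×10^-4
Haaland: f = 0.01547
h_f = f(L/D)V²/(2g) = 0.01547·(125/0.506)·1.745²/(2·9.81) = 0.5933 m

h_f ≈ 0.593 m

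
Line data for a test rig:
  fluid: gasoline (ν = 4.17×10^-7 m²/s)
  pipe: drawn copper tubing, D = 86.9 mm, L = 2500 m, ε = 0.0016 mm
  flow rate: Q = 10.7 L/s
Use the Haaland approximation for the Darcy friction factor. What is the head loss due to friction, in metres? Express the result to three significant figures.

V = 4Q/(πD²) = 4·0.0107/(π·0.0869²) = 1.804 m/s
Re = VD/ν = 1.804·0.0869/4.17×10^-7 = 3.76×10^5 → turbulent
ε/D = 0.0016/86.9 = 1.84×10^-5
Haaland: f = 0.01393
h_f = f(L/D)V²/(2g) = 0.01393·(2500/0.0869)·1.804²/(2·9.81) = 66.49 m

h_f ≈ 66.5 m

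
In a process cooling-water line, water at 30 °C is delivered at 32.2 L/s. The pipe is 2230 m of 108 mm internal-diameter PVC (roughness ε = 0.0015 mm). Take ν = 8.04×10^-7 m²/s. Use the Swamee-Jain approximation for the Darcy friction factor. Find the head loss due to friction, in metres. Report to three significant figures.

h_f ≈ 175 m

V = 4Q/(πD²) = 4·0.0322/(π·0.108²) = 3.515 m/s
Re = VD/ν = 3.515·0.108/8.04×10^-7 = 4.72×10^5 → turbulent
ε/D = 0.0015/108 = 1.39×10^-5
Swamee-Jain: f = 0.01344
h_f = f(L/D)V²/(2g) = 0.01344·(2230/0.108)·3.515²/(2·9.81) = 174.8 m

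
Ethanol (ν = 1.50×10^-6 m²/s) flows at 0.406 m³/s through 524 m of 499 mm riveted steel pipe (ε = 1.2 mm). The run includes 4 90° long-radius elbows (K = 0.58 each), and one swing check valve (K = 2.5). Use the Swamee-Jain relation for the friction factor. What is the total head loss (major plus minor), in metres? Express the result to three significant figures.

V = 4Q/(πD²) = 2.076 m/s; V²/2g = 0.2197 m
Re = 6.91×10^5, ε/D = 0.00240 → f = 0.02494 (Swamee-Jain)
Major: h_f = f(L/D)·V²/2g = 0.02494·1050·0.2197 = 5.752 m
Minor: ΣK = 4.82; h_m = ΣK·V²/2g = 1.059 m
Total H_L = 5.752 + 1.059 = 6.811 m

H_L ≈ 6.81 m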